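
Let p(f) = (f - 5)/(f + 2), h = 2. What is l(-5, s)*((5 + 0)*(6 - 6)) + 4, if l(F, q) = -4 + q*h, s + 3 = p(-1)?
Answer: 4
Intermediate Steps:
p(f) = (-5 + f)/(2 + f)
s = -9 (s = -3 + (-5 - 1)/(2 - 1) = -3 - 6/1 = -3 + 1*(-6) = -3 - 6 = -9)
l(F, q) = -4 + 2*q (l(F, q) = -4 + q*2 = -4 + 2*q)
l(-5, s)*((5 + 0)*(6 - 6)) + 4 = (-4 + 2*(-9))*((5 + 0)*(6 - 6)) + 4 = (-4 - 18)*(5*0) + 4 = -22*0 + 4 = 0 + 4 = 4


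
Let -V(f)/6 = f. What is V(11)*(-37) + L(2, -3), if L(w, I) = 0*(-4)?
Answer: 2442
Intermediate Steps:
L(w, I) = 0
V(f) = -6*f
V(11)*(-37) + L(2, -3) = -6*11*(-37) + 0 = -66*(-37) + 0 = 2442 + 0 = 2442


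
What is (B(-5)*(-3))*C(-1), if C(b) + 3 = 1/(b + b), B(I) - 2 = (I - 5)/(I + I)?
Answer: 63/2 ≈ 31.500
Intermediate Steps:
B(I) = 2 + (-5 + I)/(2*I) (B(I) = 2 + (I - 5)/(I + I) = 2 + (-5 + I)/((2*I)) = 2 + (-5 + I)*(1/(2*I)) = 2 + (-5 + I)/(2*I))
C(b) = -3 + 1/(2*b) (C(b) = -3 + 1/(b + b) = -3 + 1/(2*b))
(B(-5)*(-3))*C(-1) = (((5/2)*(-1 - 5)/(-5))*(-3))*(-3 + (1/2)/(-1)) = (((5/2)*(-1/5)*(-6))*(-3))*(-3 + (1/2)*(-1)) = (3*(-3))*(-3 - 1/2) = -9*(-7/2) = 63/2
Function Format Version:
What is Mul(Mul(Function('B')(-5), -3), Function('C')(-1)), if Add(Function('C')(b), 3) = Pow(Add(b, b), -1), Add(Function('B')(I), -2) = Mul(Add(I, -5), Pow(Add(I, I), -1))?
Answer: Rational(63, 2) ≈ 31.500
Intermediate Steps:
Function('B')(I) = Add(2, Mul(Rational(1, 2), Pow(I, -1), Add(-5, I))) (Function('B')(I) = Add(2, Mul(Add(I, -5), Pow(Add(I, I), -1))) = Add(2, Mul(Add(-5, I), Pow(Mul(2, I), -1))) = Add(2, Mul(Add(-5, I), Mul(Rational(1, 2), Pow(I, -1)))) = Add(2, Mul(Rational(1, 2), Pow(I, -1), Add(-5, I))))
Function('C')(b) = Add(-3, Mul(Rational(1, 2), Pow(b, -1))) (Function('C')(b) = Add(-3, Pow(Add(b, b), -1)) = Add(-3, Pow(Mul(2, b), -1)) = Add(-3, Mul(Rational(1, 2), Pow(b, -1))))
Mul(Mul(Function('B')(-5), -3), Function('C')(-1)) = Mul(Mul(Mul(Rational(5, 2), Pow(-5, -1), Add(-1, -5)), -3), Add(-3, Mul(Rational(1, 2), Pow(-1, -1)))) = Mul(Mul(Mul(Rational(5, 2), Rational(-1, 5), -6), -3), Add(-3, Mul(Rational(1, 2), -1))) = Mul(Mul(3, -3), Add(-3, Rational(-1, 2))) = Mul(-9, Rational(-7, 2)) = Rational(63, 2)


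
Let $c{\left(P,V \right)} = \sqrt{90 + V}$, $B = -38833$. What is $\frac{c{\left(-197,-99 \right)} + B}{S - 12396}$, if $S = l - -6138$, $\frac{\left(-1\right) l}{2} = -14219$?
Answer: $- \frac{38833}{22180} + \frac{3 i}{22180} \approx -1.7508 + 0.00013526 i$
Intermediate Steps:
$l = 28438$ ($l = \left(-2\right) \left(-14219\right) = 28438$)
$S = 34576$ ($S = 28438 - -6138 = 28438 + 6138 = 34576$)
$\frac{c{\left(-197,-99 \right)} + B}{S - 12396} = \frac{\sqrt{90 - 99} - 38833}{34576 - 12396} = \frac{\sqrt{-9} - 38833}{22180} = \left(3 i - 38833\right) \frac{1}{22180} = \left(-38833 + 3 i\right) \frac{1}{22180} = - \frac{38833}{22180} + \frac{3 i}{22180}$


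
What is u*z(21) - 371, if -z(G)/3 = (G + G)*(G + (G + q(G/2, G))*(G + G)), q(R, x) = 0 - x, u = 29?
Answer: -77105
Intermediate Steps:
q(R, x) = -x
z(G) = -6*G² (z(G) = -3*(G + G)*(G + (G - G)*(G + G)) = -3*2*G*(G + 0*(2*G)) = -3*2*G*(G + 0) = -3*2*G*G = -6*G²)
u*z(21) - 371 = 29*(-6*21²) - 371 = 29*(-6*441) - 371 = 29*(-2646) - 371 = -76734 - 371 = -77105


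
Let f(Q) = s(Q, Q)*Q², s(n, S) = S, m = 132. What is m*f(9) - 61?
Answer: 96167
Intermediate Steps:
f(Q) = Q³ (f(Q) = Q*Q² = Q³)
m*f(9) - 61 = 132*9³ - 61 = 132*729 - 61 = 96228 - 61 = 96167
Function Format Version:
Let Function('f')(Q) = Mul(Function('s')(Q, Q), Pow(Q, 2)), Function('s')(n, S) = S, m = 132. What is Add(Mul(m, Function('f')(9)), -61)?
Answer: 96167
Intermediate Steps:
Function('f')(Q) = Pow(Q, 3) (Function('f')(Q) = Mul(Q, Pow(Q, 2)) = Pow(Q, 3))
Add(Mul(m, Function('f')(9)), -61) = Add(Mul(132, Pow(9, 3)), -61) = Add(Mul(132, 729), -61) = Add(96228, -61) = 96167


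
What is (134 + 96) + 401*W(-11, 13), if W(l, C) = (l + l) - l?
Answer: -4181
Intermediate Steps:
W(l, C) = l (W(l, C) = 2*l - l = l)
(134 + 96) + 401*W(-11, 13) = (134 + 96) + 401*(-11) = 230 - 4411 = -4181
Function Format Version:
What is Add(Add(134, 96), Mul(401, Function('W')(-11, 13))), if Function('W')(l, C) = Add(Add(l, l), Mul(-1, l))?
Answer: -4181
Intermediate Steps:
Function('W')(l, C) = l (Function('W')(l, C) = Add(Mul(2, l), Mul(-1, l)) = l)
Add(Add(134, 96), Mul(401, Function('W')(-11, 13))) = Add(Add(134, 96), Mul(401, -11)) = Add(230, -4411) = -4181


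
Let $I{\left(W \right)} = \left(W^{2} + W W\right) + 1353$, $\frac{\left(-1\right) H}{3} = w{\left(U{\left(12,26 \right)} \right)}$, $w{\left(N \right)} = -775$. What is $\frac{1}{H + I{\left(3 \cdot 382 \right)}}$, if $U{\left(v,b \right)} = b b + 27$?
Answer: $\frac{1}{2630310} \approx 3.8018 \cdot 10^{-7}$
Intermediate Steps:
$U{\left(v,b \right)} = 27 + b^{2}$ ($U{\left(v,b \right)} = b^{2} + 27 = 27 + b^{2}$)
$H = 2325$ ($H = \left(-3\right) \left(-775\right) = 2325$)
$I{\left(W \right)} = 1353 + 2 W^{2}$ ($I{\left(W \right)} = \left(W^{2} + W^{2}\right) + 1353 = 2 W^{2} + 1353 = 1353 + 2 W^{2}$)
$\frac{1}{H + I{\left(3 \cdot 382 \right)}} = \frac{1}{2325 + \left(1353 + 2 \left(3 \cdot 382\right)^{2}\right)} = \frac{1}{2325 + \left(1353 + 2 \cdot 1146^{2}\right)} = \frac{1}{2325 + \left(1353 + 2 \cdot 1313316\right)} = \frac{1}{2325 + \left(1353 + 2626632\right)} = \frac{1}{2325 + 2627985} = \frac{1}{2630310}$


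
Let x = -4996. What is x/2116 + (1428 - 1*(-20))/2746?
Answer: -1331881/726317 ≈ -1.8337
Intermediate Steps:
x/2116 + (1428 - 1*(-20))/2746 = -4996/2116 + (1428 - 1*(-20))/2746 = -4996*1/2116 + (1428 + 20)*(1/2746) = -1249/529 + 1448*(1/2746) = -1249/529 + 724/1373 = -1331881/726317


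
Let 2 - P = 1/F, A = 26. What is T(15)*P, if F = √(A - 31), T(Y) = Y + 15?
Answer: 60 + 6*I*√5 ≈ 60.0 + 13.416*I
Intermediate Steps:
T(Y) = 15 + Y
F = I*√5 (F = √(26 - 31) = √(-5) = I*√5 ≈ 2.2361*I)
P = 2 + I*√5/5 (P = 2 - 1/(I*√5) = 2 - (-1)*I*√5/5 = 2 + I*√5/5 ≈ 2.0 + 0.44721*I)
T(15)*P = (15 + 15)*(2 + I*√5/5) = 30*(2 + I*√5/5) = 60 + 6*I*√5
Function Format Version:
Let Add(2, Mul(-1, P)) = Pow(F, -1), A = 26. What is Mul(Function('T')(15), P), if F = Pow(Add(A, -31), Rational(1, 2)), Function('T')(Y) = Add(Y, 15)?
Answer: Add(60, Mul(6, I, Pow(5, Rational(1, 2)))) ≈ Add(60.000, Mul(13.416, I))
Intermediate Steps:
Function('T')(Y) = Add(15, Y)
F = Mul(I, Pow(5, Rational(1, 2))) (F = Pow(Add(26, -31), Rational(1, 2)) = Pow(-5, Rational(1, 2)) = Mul(I, Pow(5, Rational(1, 2))) ≈ Mul(2.2361, I))
P = Add(2, Mul(Rational(1, 5), I, Pow(5, Rational(1, 2)))) (P = Add(2, Mul(-1, Pow(Mul(I, Pow(5, Rational(1, 2))), -1))) = Add(2, Mul(-1, Mul(Rational(-1, 5), I, Pow(5, Rational(1, 2))))) = Add(2, Mul(Rational(1, 5), I, Pow(5, Rational(1, 2)))) ≈ Add(2.0000, Mul(0.44721, I)))
Mul(Function('T')(15), P) = Mul(Add(15, 15), Add(2, Mul(Rational(1, 5), I, Pow(5, Rational(1, 2))))) = Mul(30, Add(2, Mul(Rational(1, 5), I, Pow(5, Rational(1, 2))))) = Add(60, Mul(6, I, Pow(5, Rational(1, 2))))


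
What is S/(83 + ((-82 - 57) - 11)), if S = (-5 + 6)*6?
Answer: -6/67 ≈ -0.089552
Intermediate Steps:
S = 6 (S = 1*6 = 6)
S/(83 + ((-82 - 57) - 11)) = 6/(83 + ((-82 - 57) - 11)) = 6/(83 + (-139 - 11)) = 6/(83 - 150) = 6/(-67) = 6*(-1/67) = -6/67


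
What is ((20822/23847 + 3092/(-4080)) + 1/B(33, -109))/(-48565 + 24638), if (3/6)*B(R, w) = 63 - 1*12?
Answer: -338131/64666545820 ≈ -5.2288e-6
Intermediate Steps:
B(R, w) = 102 (B(R, w) = 2*(63 - 1*12) = 2*(63 - 12) = 2*51 = 102)
((20822/23847 + 3092/(-4080)) + 1/B(33, -109))/(-48565 + 24638) = ((20822/23847 + 3092/(-4080)) + 1/102)/(-48565 + 24638) = ((20822*(1/23847) + 3092*(-1/4080)) + 1/102)/(-23927) = ((20822/23847 - 773/1020) + 1/102)*(-1/23927) = (934903/8107980 + 1/102)*(-1/23927) = (338131/2702660)*(-1/23927) = -338131/64666545820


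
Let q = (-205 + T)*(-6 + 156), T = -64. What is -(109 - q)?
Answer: -40459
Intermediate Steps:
q = -40350 (q = (-205 - 64)*(-6 + 156) = -269*150 = -40350)
-(109 - q) = -(109 - 1*(-40350)) = -(109 + 40350) = -1*40459 = -40459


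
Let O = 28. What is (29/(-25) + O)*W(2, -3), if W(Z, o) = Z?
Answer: 1342/25 ≈ 53.680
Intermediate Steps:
(29/(-25) + O)*W(2, -3) = (29/(-25) + 28)*2 = (29*(-1/25) + 28)*2 = (-29/25 + 28)*2 = (671/25)*2 = 1342/25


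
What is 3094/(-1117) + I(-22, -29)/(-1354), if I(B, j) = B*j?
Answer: -2450961/756209 ≈ -3.2411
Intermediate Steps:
3094/(-1117) + I(-22, -29)/(-1354) = 3094/(-1117) - 22*(-29)/(-1354) = 3094*(-1/1117) + 638*(-1/1354) = -3094/1117 - 319/677 = -2450961/756209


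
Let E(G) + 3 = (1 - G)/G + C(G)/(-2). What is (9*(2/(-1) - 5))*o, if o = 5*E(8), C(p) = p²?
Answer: 90405/8 ≈ 11301.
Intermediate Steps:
E(G) = -3 - G²/2 + (1 - G)/G (E(G) = -3 + ((1 - G)/G + G²/(-2)) = -3 + ((1 - G)/G + G²*(-½)) = -3 + ((1 - G)/G - G²/2) = -3 + (-G²/2 + (1 - G)/G) = -3 - G²/2 + (1 - G)/G)
o = -1435/8 (o = 5*(-4 + 1/8 - ½*8²) = 5*(-4 + ⅛ - ½*64) = 5*(-4 + ⅛ - 32) = 5*(-287/8) = -1435/8 ≈ -179.38)
(9*(2/(-1) - 5))*o = (9*(2/(-1) - 5))*(-1435/8) = (9*(2*(-1) - 5))*(-1435/8) = (9*(-2 - 5))*(-1435/8) = (9*(-7))*(-1435/8) = -63*(-1435/8) = 90405/8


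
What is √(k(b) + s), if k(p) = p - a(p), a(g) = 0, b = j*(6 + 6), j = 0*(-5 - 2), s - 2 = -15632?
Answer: I*√15630 ≈ 125.02*I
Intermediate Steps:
s = -15630 (s = 2 - 15632 = -15630)
j = 0 (j = 0*(-7) = 0)
b = 0 (b = 0*(6 + 6) = 0*12 = 0)
k(p) = p (k(p) = p - 1*0 = p + 0 = p)
√(k(b) + s) = √(0 - 15630) = √(-15630) = I*√15630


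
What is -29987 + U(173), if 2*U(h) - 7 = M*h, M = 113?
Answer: -20209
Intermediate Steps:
U(h) = 7/2 + 113*h/2 (U(h) = 7/2 + (113*h)/2 = 7/2 + 113*h/2)
-29987 + U(173) = -29987 + (7/2 + (113/2)*173) = -29987 + (7/2 + 19549/2) = -29987 + 9778 = -20209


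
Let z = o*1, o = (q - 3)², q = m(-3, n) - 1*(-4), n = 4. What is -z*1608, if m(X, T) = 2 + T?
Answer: -78792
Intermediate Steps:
q = 10 (q = (2 + 4) - 1*(-4) = 6 + 4 = 10)
o = 49 (o = (10 - 3)² = 7² = 49)
z = 49 (z = 49*1 = 49)
-z*1608 = -49*1608 = -1*78792 = -78792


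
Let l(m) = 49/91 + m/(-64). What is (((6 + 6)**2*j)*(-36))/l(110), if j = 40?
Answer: 86261760/491 ≈ 1.7569e+5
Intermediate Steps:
l(m) = 7/13 - m/64 (l(m) = 49*(1/91) + m*(-1/64) = 7/13 - m/64)
(((6 + 6)**2*j)*(-36))/l(110) = (((6 + 6)**2*40)*(-36))/(7/13 - 1/64*110) = ((12**2*40)*(-36))/(7/13 - 55/32) = ((144*40)*(-36))/(-491/416) = (5760*(-36))*(-416/491) = -207360*(-416/491) = 86261760/491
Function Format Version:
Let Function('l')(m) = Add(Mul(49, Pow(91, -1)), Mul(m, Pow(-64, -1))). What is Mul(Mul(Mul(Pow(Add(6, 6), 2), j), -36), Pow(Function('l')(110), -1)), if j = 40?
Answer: Rational(86261760, 491) ≈ 1.7569e+5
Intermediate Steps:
Function('l')(m) = Add(Rational(7, 13), Mul(Rational(-1, 64), m)) (Function('l')(m) = Add(Mul(49, Rational(1, 91)), Mul(m, Rational(-1, 64))) = Add(Rational(7, 13), Mul(Rational(-1, 64), m)))
Mul(Mul(Mul(Pow(Add(6, 6), 2), j), -36), Pow(Function('l')(110), -1)) = Mul(Mul(Mul(Pow(Add(6, 6), 2), 40), -36), Pow(Add(Rational(7, 13), Mul(Rational(-1, 64), 110)), -1)) = Mul(Mul(Mul(Pow(12, 2), 40), -36), Pow(Add(Rational(7, 13), Rational(-55, 32)), -1)) = Mul(Mul(Mul(144, 40), -36), Pow(Rational(-491, 416), -1)) = Mul(Mul(5760, -36), Rational(-416, 491)) = Mul(-207360, Rational(-416, 491)) = Rational(86261760, 491)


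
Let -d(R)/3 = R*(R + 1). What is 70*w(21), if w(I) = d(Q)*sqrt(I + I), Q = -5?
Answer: -4200*sqrt(42) ≈ -27219.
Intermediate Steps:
d(R) = -3*R*(1 + R) (d(R) = -3*R*(R + 1) = -3*R*(1 + R))
w(I) = -60*sqrt(2)*sqrt(I) (w(I) = (-3*(-5)*(1 - 5))*sqrt(I + I) = (-3*(-5)*(-4))*sqrt(2*I) = -60*sqrt(2)*sqrt(I))
70*w(21) = 70*(-60*sqrt(2)*sqrt(21)) = 70*(-60*sqrt(42)) = -4200*sqrt(42)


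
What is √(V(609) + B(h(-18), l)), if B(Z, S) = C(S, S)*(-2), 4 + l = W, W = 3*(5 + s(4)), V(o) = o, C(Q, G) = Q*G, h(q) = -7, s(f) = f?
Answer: I*√449 ≈ 21.19*I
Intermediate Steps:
C(Q, G) = G*Q
W = 27 (W = 3*(5 + 4) = 3*9 = 27)
l = 23 (l = -4 + 27 = 23)
B(Z, S) = -2*S² (B(Z, S) = (S*S)*(-2) = S²*(-2) = -2*S²)
√(V(609) + B(h(-18), l)) = √(609 - 2*23²) = √(609 - 2*529) = √(609 - 1058) = √(-449) = I*√449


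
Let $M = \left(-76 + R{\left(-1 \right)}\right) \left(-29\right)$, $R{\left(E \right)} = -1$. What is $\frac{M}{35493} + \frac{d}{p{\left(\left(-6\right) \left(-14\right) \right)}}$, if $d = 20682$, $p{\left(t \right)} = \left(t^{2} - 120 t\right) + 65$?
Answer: $- \frac{727458779}{105023787} \approx -6.9266$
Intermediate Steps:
$p{\left(t \right)} = 65 + t^{2} - 120 t$
$M = 2233$ ($M = \left(-76 - 1\right) \left(-29\right) = \left(-77\right) \left(-29\right) = 2233$)
$\frac{M}{35493} + \frac{d}{p{\left(\left(-6\right) \left(-14\right) \right)}} = \frac{2233}{35493} + \frac{20682}{65 + \left(\left(-6\right) \left(-14\right)\right)^{2} - 120 \left(\left(-6\right) \left(-14\right)\right)} = 2233 \cdot \frac{1}{35493} + \frac{20682}{65 + 84^{2} - 10080} = \frac{2233}{35493} + \frac{20682}{65 + 7056 - 10080} = \frac{2233}{35493} + \frac{20682}{-2959} = \frac{2233}{35493} + 20682 \left(- \frac{1}{2959}\right) = \frac{2233}{35493} - \frac{20682}{2959} = - \frac{727458779}{105023787}$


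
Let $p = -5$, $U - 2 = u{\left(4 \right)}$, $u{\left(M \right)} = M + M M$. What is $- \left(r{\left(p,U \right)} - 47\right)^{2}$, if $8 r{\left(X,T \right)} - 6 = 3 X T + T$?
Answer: $- \frac{114921}{16} \approx -7182.6$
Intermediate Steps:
$u{\left(M \right)} = M + M^{2}$
$U = 22$ ($U = 2 + 4 \left(1 + 4\right) = 2 + 4 \cdot 5 = 2 + 20 = 22$)
$r{\left(X,T \right)} = \frac{3}{4} + \frac{T}{8} + \frac{3 T X}{8}$ ($r{\left(X,T \right)} = \frac{3}{4} + \frac{3 X T + T}{8} = \frac{3}{4} + \frac{3 T X + T}{8} = \frac{3}{4} + \frac{T + 3 T X}{8} = \frac{3}{4} + \left(\frac{T}{8} + \frac{3 T X}{8}\right) = \frac{3}{4} + \frac{T}{8} + \frac{3 T X}{8}$)
$- \left(r{\left(p,U \right)} - 47\right)^{2} = - \left(\left(\frac{3}{4} + \frac{1}{8} \cdot 22 + \frac{3}{8} \cdot 22 \left(-5\right)\right) - 47\right)^{2} = - \left(\left(\frac{3}{4} + \frac{11}{4} - \frac{165}{4}\right) - 47\right)^{2} = - \left(- \frac{151}{4} - 47\right)^{2} = - \left(- \frac{339}{4}\right)^{2} = \left(-1\right) \frac{114921}{16} = - \frac{114921}{16}$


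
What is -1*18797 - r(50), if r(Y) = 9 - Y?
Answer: -18756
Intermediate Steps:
-1*18797 - r(50) = -1*18797 - (9 - 1*50) = -18797 - (9 - 50) = -18797 - 1*(-41) = -18797 + 41 = -18756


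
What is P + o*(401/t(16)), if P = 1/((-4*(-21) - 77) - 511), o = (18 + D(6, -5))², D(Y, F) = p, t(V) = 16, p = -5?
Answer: 4269445/1008 ≈ 4235.6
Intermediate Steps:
D(Y, F) = -5
o = 169 (o = (18 - 5)² = 13² = 169)
P = -1/504 (P = 1/((84 - 77) - 511) = 1/(7 - 511) = 1/(-504) = -1/504 ≈ -0.0019841)
P + o*(401/t(16)) = -1/504 + 169*(401/16) = -1/504 + 67769/16 = 4269445/1008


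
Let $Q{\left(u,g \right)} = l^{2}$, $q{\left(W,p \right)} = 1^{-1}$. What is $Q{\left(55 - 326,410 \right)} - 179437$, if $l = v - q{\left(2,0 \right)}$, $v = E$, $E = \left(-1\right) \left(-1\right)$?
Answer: $-179437$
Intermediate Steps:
$q{\left(W,p \right)} = 1$
$E = 1$
$v = 1$
$l = 0$ ($l = 1 - 1 = 0$)
$Q{\left(u,g \right)} = 0$ ($Q{\left(u,g \right)} = 0^{2} = 0$)
$Q{\left(55 - 326,410 \right)} - 179437 = 0 - 179437 = -179437$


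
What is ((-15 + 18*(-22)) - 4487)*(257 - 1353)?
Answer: 5368208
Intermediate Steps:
((-15 + 18*(-22)) - 4487)*(257 - 1353) = ((-15 - 396) - 4487)*(-1096) = (-411 - 4487)*(-1096) = -4898*(-1096) = 5368208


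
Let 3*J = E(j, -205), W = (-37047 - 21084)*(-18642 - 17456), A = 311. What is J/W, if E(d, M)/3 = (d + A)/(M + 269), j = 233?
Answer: 17/4196825676 ≈ 4.0507e-9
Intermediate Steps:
W = 2098412838 (W = -58131*(-36098) = 2098412838)
E(d, M) = 3*(311 + d)/(269 + M) (E(d, M) = 3*((d + 311)/(M + 269)) = 3*((311 + d)/(269 + M)) = 3*(311 + d)/(269 + M))
J = 17/2 (J = (3*(311 + 233)/(269 - 205))/3 = (3*544/64)/3 = (3*(1/64)*544)/3 = (1/3)*(51/2) = 17/2 ≈ 8.5000)
J/W = (17/2)/2098412838 = (17/2)*(1/2098412838) = 17/4196825676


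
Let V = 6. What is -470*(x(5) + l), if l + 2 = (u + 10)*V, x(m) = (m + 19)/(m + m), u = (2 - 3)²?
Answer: -31208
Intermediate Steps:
u = 1 (u = (-1)² = 1)
x(m) = (19 + m)/(2*m) (x(m) = (19 + m)/((2*m)) = (19 + m)*(1/(2*m)) = (19 + m)/(2*m))
l = 64 (l = -2 + (1 + 10)*6 = -2 + 11*6 = -2 + 66 = 64)
-470*(x(5) + l) = -470*((½)*(19 + 5)/5 + 64) = -470*((½)*(⅕)*24 + 64) = -470*(12/5 + 64) = -470*332/5 = -31208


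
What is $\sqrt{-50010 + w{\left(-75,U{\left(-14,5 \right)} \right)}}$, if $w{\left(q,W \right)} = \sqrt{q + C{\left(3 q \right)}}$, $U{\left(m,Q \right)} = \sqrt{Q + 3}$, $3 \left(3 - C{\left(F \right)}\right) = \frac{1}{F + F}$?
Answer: $\frac{\sqrt{-45009000 + 370 i \sqrt{426}}}{30} \approx 0.018972 + 223.63 i$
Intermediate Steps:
$C{\left(F \right)} = 3 - \frac{1}{6 F}$ ($C{\left(F \right)} = 3 - \frac{1}{3 \left(F + F\right)} = 3 - \frac{1}{3 \cdot 2 F} = 3 - \frac{\frac{1}{2} \frac{1}{F}}{3} = 3 - \frac{1}{6 F}$)
$U{\left(m,Q \right)} = \sqrt{3 + Q}$
$w{\left(q,W \right)} = \sqrt{3 + q - \frac{1}{18 q}}$ ($w{\left(q,W \right)} = \sqrt{q + \left(3 - \frac{1}{6 \cdot 3 q}\right)} = \sqrt{q + \left(3 - \frac{\frac{1}{3} \frac{1}{q}}{6}\right)} = \sqrt{q + \left(3 - \frac{1}{18 q}\right)} = \sqrt{3 + q - \frac{1}{18 q}}$)
$\sqrt{-50010 + w{\left(-75,U{\left(-14,5 \right)} \right)}} = \sqrt{-50010 + \frac{\sqrt{108 - \frac{2}{-75} + 36 \left(-75\right)}}{6}} = \sqrt{-50010 + \frac{\sqrt{108 - - \frac{2}{75} - 2700}}{6}} = \sqrt{-50010 + \frac{\sqrt{108 + \frac{2}{75} - 2700}}{6}} = \sqrt{-50010 + \frac{\sqrt{- \frac{194398}{75}}}{6}} = \sqrt{-50010 + \frac{\frac{37}{15} i \sqrt{426}}{6}} = \sqrt{-50010 + \frac{37 i \sqrt{426}}{90}}$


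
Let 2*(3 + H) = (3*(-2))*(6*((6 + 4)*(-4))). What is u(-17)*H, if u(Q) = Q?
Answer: -12189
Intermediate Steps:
H = 717 (H = -3 + ((3*(-2))*(6*((6 + 4)*(-4))))/2 = -3 + (-36*10*(-4))/2 = -3 + (-36*(-40))/2 = -3 + (-6*(-240))/2 = -3 + (1/2)*1440 = -3 + 720 = 717)
u(-17)*H = -17*717 = -12189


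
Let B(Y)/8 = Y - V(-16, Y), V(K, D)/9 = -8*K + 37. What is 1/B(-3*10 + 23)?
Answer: -1/11936 ≈ -8.3780e-5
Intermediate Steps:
V(K, D) = 333 - 72*K (V(K, D) = 9*(-8*K + 37) = 9*(37 - 8*K) = 333 - 72*K)
B(Y) = -11880 + 8*Y (B(Y) = 8*(Y - (333 - 72*(-16))) = 8*(Y - (333 + 1152)) = 8*(Y - 1*1485) = 8*(Y - 1485) = 8*(-1485 + Y) = -11880 + 8*Y)
1/B(-3*10 + 23) = 1/(-11880 + 8*(-3*10 + 23)) = 1/(-11880 + 8*(-30 + 23)) = 1/(-11880 + 8*(-7)) = 1/(-11880 - 56) = 1/(-11936) = -1/11936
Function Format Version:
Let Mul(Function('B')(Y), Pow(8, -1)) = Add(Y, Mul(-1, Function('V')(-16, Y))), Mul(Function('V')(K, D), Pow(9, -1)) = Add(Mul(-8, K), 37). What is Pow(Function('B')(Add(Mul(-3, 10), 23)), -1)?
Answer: Rational(-1, 11936) ≈ -8.3780e-5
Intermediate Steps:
Function('V')(K, D) = Add(333, Mul(-72, K)) (Function('V')(K, D) = Mul(9, Add(Mul(-8, K), 37)) = Mul(9, Add(37, Mul(-8, K))) = Add(333, Mul(-72, K)))
Function('B')(Y) = Add(-11880, Mul(8, Y)) (Function('B')(Y) = Mul(8, Add(Y, Mul(-1, Add(333, Mul(-72, -16))))) = Mul(8, Add(Y, Mul(-1, Add(333, 1152)))) = Mul(8, Add(Y, Mul(-1, 1485))) = Mul(8, Add(Y, -1485)) = Mul(8, Add(-1485, Y)) = Add(-11880, Mul(8, Y)))
Pow(Function('B')(Add(Mul(-3, 10), 23)), -1) = Pow(Add(-11880, Mul(8, Add(Mul(-3, 10), 23))), -1) = Pow(Add(-11880, Mul(8, Add(-30, 23))), -1) = Pow(Add(-11880, Mul(8, -7)), -1) = Pow(Add(-11880, -56), -1) = Pow(-11936, -1) = Rational(-1, 11936)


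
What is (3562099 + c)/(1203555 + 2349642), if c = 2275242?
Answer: 5837341/3553197 ≈ 1.6428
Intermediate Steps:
(3562099 + c)/(1203555 + 2349642) = (3562099 + 2275242)/(1203555 + 2349642) = 5837341/3553197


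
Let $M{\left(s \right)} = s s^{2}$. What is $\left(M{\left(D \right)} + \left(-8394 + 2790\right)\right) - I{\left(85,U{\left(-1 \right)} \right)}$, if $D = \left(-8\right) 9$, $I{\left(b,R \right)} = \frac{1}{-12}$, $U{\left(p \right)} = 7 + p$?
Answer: $- \frac{4546223}{12} \approx -3.7885 \cdot 10^{5}$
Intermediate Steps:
$I{\left(b,R \right)} = - \frac{1}{12}$
$D = -72$
$M{\left(s \right)} = s^{3}$
$\left(M{\left(D \right)} + \left(-8394 + 2790\right)\right) - I{\left(85,U{\left(-1 \right)} \right)} = \left(\left(-72\right)^{3} + \left(-8394 + 2790\right)\right) - - \frac{1}{12} = \left(-373248 - 5604\right) + \frac{1}{12} = -378852 + \frac{1}{12} = - \frac{4546223}{12}$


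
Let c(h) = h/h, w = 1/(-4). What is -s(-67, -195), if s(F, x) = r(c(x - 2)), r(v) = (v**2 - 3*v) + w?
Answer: 9/4 ≈ 2.2500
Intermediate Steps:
w = -1/4 ≈ -0.25000
c(h) = 1
r(v) = -1/4 + v**2 - 3*v (r(v) = (v**2 - 3*v) - 1/4 = -1/4 + v**2 - 3*v)
s(F, x) = -9/4 (s(F, x) = -1/4 + 1**2 - 3*1 = -1/4 + 1 - 3 = -9/4)
-s(-67, -195) = -1*(-9/4) = 9/4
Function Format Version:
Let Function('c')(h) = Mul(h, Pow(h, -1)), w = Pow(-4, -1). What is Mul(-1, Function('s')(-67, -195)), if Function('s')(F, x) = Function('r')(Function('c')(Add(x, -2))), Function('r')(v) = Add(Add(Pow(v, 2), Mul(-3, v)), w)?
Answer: Rational(9, 4) ≈ 2.2500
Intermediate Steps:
w = Rational(-1, 4) ≈ -0.25000
Function('c')(h) = 1
Function('r')(v) = Add(Rational(-1, 4), Pow(v, 2), Mul(-3, v)) (Function('r')(v) = Add(Add(Pow(v, 2), Mul(-3, v)), Rational(-1, 4)) = Add(Rational(-1, 4), Pow(v, 2), Mul(-3, v)))
Function('s')(F, x) = Rational(-9, 4) (Function('s')(F, x) = Add(Rational(-1, 4), Pow(1, 2), Mul(-3, 1)) = Add(Rational(-1, 4), 1, -3) = Rational(-9, 4))
Mul(-1, Function('s')(-67, -195)) = Mul(-1, Rational(-9, 4)) = Rational(9, 4)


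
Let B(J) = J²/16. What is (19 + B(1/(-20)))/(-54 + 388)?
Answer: 121601/2137600 ≈ 0.056887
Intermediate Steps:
B(J) = J²/16 (B(J) = J²*(1/16) = J²/16)
(19 + B(1/(-20)))/(-54 + 388) = (19 + (1/(-20))²/16)/(-54 + 388) = (19 + (-1/20)²/16)/334 = (19 + (1/16)*(1/400))*(1/334) = (19 + 1/6400)*(1/334) = (121601/6400)*(1/334) = 121601/2137600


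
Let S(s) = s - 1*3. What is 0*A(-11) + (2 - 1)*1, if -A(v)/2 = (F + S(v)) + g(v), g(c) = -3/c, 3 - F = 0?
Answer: 1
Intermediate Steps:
F = 3 (F = 3 - 1*0 = 3 + 0 = 3)
S(s) = -3 + s (S(s) = s - 3 = -3 + s)
A(v) = -2*v + 6/v (A(v) = -2*((3 + (-3 + v)) - 3/v) = -2*(v - 3/v) = -2*v + 6/v)
0*A(-11) + (2 - 1)*1 = 0*(-2*(-11) + 6/(-11)) + (2 - 1)*1 = 0*(22 + 6*(-1/11)) + 1*1 = 0*(22 - 6/11) + 1 = 0*(236/11) + 1 = 0 + 1 = 1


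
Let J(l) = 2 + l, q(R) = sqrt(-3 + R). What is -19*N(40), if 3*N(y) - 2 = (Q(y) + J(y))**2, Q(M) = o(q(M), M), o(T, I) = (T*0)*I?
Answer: -33554/3 ≈ -11185.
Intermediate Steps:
o(T, I) = 0 (o(T, I) = 0*I = 0)
Q(M) = 0
N(y) = 2/3 + (2 + y)**2/3 (N(y) = 2/3 + (0 + (2 + y))**2/3 = 2/3 + (2 + y)**2/3)
-19*N(40) = -19*(2/3 + (2 + 40)**2/3) = -19*(2/3 + (1/3)*42**2) = -19*(2/3 + (1/3)*1764) = -19*(2/3 + 588) = -19*1766/3 = -33554/3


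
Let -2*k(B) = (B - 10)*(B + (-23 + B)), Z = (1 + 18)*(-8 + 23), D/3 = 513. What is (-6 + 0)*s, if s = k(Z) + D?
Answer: 442041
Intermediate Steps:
D = 1539 (D = 3*513 = 1539)
Z = 285 (Z = 19*15 = 285)
k(B) = -(-23 + 2*B)*(-10 + B)/2 (k(B) = -(B - 10)*(B + (-23 + B))/2 = -(-10 + B)*(-23 + 2*B)/2 = -(-23 + 2*B)*(-10 + B)/2)
s = -147347/2 (s = (-115 - 1*285² + (43/2)*285) + 1539 = (-115 - 1*81225 + 12255/2) + 1539 = (-115 - 81225 + 12255/2) + 1539 = -150425/2 + 1539 = -147347/2 ≈ -73674.)
(-6 + 0)*s = (-6 + 0)*(-147347/2) = -6*(-147347/2) = 442041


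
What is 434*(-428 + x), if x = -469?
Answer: -389298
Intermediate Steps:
434*(-428 + x) = 434*(-428 - 469) = 434*(-897) = -389298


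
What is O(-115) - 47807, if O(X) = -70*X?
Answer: -39757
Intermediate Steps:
O(-115) - 47807 = -70*(-115) - 47807 = 8050 - 47807 = -39757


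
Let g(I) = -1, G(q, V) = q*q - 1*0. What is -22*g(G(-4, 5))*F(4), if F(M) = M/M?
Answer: 22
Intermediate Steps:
G(q, V) = q**2 (G(q, V) = q**2 + 0 = q**2)
F(M) = 1
-22*g(G(-4, 5))*F(4) = -(-22) = -22*(-1) = 22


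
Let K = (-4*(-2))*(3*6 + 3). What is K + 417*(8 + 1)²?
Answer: 33945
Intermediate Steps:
K = 168 (K = 8*(18 + 3) = 8*21 = 168)
K + 417*(8 + 1)² = 168 + 417*(8 + 1)² = 168 + 417*9² = 168 + 417*81 = 168 + 33777 = 33945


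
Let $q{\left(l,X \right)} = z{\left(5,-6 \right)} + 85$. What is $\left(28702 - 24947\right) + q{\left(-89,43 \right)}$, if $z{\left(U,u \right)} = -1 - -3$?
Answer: $3842$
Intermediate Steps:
$z{\left(U,u \right)} = 2$ ($z{\left(U,u \right)} = -1 + 3 = 2$)
$q{\left(l,X \right)} = 87$ ($q{\left(l,X \right)} = 2 + 85 = 87$)
$\left(28702 - 24947\right) + q{\left(-89,43 \right)} = \left(28702 - 24947\right) + 87 = 3755 + 87 = 3842$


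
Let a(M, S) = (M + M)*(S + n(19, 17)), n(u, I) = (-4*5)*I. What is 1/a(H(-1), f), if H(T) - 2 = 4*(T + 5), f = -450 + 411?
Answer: -1/13644 ≈ -7.3292e-5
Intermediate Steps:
f = -39
n(u, I) = -20*I
H(T) = 22 + 4*T (H(T) = 2 + 4*(T + 5) = 2 + 4*(5 + T) = 2 + (20 + 4*T) = 22 + 4*T)
a(M, S) = 2*M*(-340 + S) (a(M, S) = (M + M)*(S - 20*17) = (2*M)*(S - 340) = (2*M)*(-340 + S) = 2*M*(-340 + S))
1/a(H(-1), f) = 1/(2*(22 + 4*(-1))*(-340 - 39)) = 1/(2*(22 - 4)*(-379)) = 1/(2*18*(-379)) = 1/(-13644) = -1/13644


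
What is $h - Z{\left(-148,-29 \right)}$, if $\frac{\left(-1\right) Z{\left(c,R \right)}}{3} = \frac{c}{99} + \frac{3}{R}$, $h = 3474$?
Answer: $\frac{3320029}{957} \approx 3469.2$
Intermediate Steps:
$Z{\left(c,R \right)} = - \frac{9}{R} - \frac{c}{33}$ ($Z{\left(c,R \right)} = - 3 \left(\frac{c}{99} + \frac{3}{R}\right) = - 3 \left(\frac{3}{R} + \frac{c}{99}\right) = - \frac{9}{R} - \frac{c}{33}$)
$h - Z{\left(-148,-29 \right)} = 3474 - \left(- \frac{9}{-29} - - \frac{148}{33}\right) = 3474 - \left(\left(-9\right) \left(- \frac{1}{29}\right) + \frac{148}{33}\right) = 3474 - \left(\frac{9}{29} + \frac{148}{33}\right) = 3474 - \frac{4589}{957} = \frac{3320029}{957}$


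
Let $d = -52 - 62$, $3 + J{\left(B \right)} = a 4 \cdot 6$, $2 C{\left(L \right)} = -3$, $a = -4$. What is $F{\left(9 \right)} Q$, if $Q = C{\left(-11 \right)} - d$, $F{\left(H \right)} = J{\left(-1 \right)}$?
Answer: $- \frac{22275}{2} \approx -11138.0$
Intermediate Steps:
$C{\left(L \right)} = - \frac{3}{2}$ ($C{\left(L \right)} = \frac{1}{2} \left(-3\right) = - \frac{3}{2}$)
$J{\left(B \right)} = -99$ ($J{\left(B \right)} = -3 + \left(-4\right) 4 \cdot 6 = -3 - 96 = -99$)
$d = -114$ ($d = -52 - 62 = -114$)
$F{\left(H \right)} = -99$
$Q = \frac{225}{2}$ ($Q = - \frac{3}{2} - -114 = - \frac{3}{2} + 114 = \frac{225}{2} \approx 112.5$)
$F{\left(9 \right)} Q = \left(-99\right) \frac{225}{2} = - \frac{22275}{2}$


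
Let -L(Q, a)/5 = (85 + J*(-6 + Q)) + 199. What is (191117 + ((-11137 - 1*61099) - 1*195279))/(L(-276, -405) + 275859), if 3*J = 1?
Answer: -76398/274909 ≈ -0.27790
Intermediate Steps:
J = ⅓ (J = (⅓)*1 = ⅓ ≈ 0.33333)
L(Q, a) = -1410 - 5*Q/3 (L(Q, a) = -5*((85 + (-6 + Q)/3) + 199) = -5*((85 + (-2 + Q/3)) + 199) = -5*((83 + Q/3) + 199) = -5*(282 + Q/3) = -1410 - 5*Q/3)
(191117 + ((-11137 - 1*61099) - 1*195279))/(L(-276, -405) + 275859) = (191117 + ((-11137 - 1*61099) - 1*195279))/((-1410 - 5/3*(-276)) + 275859) = (191117 + ((-11137 - 61099) - 195279))/((-1410 + 460) + 275859) = (191117 + (-72236 - 195279))/(-950 + 275859) = (191117 - 267515)/274909 = -76398*1/274909 = -76398/274909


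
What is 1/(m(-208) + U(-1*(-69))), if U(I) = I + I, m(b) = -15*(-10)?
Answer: 1/288 ≈ 0.0034722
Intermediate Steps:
m(b) = 150
U(I) = 2*I
1/(m(-208) + U(-1*(-69))) = 1/(150 + 2*(-1*(-69))) = 1/(150 + 2*69) = 1/(150 + 138) = 1/288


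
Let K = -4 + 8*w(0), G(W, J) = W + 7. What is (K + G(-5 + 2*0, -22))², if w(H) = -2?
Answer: 324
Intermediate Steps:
G(W, J) = 7 + W
K = -20 (K = -4 + 8*(-2) = -4 - 16 = -20)
(K + G(-5 + 2*0, -22))² = (-20 + (7 + (-5 + 2*0)))² = (-20 + (7 + (-5 + 0)))² = (-20 + (7 - 5))² = (-20 + 2)² = (-18)² = 324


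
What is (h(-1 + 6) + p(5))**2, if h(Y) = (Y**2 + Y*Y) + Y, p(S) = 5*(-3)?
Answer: 1600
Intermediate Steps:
p(S) = -15
h(Y) = Y + 2*Y**2 (h(Y) = (Y**2 + Y**2) + Y = 2*Y**2 + Y = Y + 2*Y**2)
(h(-1 + 6) + p(5))**2 = ((-1 + 6)*(1 + 2*(-1 + 6)) - 15)**2 = (5*(1 + 2*5) - 15)**2 = (5*(1 + 10) - 15)**2 = (5*11 - 15)**2 = (55 - 15)**2 = 40**2 = 1600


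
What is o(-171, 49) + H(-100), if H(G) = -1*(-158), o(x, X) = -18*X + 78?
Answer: -646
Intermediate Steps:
o(x, X) = 78 - 18*X
H(G) = 158
o(-171, 49) + H(-100) = (78 - 18*49) + 158 = (78 - 882) + 158 = -804 + 158 = -646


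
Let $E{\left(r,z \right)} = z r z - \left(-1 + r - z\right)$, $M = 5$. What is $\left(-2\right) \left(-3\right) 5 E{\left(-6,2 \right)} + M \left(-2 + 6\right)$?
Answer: $-430$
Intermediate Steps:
$E{\left(r,z \right)} = 1 + z - r + r z^{2}$ ($E{\left(r,z \right)} = r z z - \left(-1 + r - z\right) = r z^{2} + \left(1 + z - r\right) = 1 + z - r + r z^{2}$)
$\left(-2\right) \left(-3\right) 5 E{\left(-6,2 \right)} + M \left(-2 + 6\right) = \left(-2\right) \left(-3\right) 5 \left(1 + 2 - -6 - 6 \cdot 2^{2}\right) + 5 \left(-2 + 6\right) = 6 \cdot 5 \left(1 + 2 + 6 - 24\right) + 5 \cdot 4 = 30 \left(1 + 2 + 6 - 24\right) + 20 = 30 \left(-15\right) + 20 = -450 + 20 = -430$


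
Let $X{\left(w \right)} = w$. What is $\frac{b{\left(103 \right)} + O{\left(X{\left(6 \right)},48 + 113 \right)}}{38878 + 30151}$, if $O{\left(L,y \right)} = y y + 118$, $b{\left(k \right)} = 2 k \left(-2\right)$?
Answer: $\frac{25627}{69029} \approx 0.37125$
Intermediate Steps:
$b{\left(k \right)} = - 4 k$
$O{\left(L,y \right)} = 118 + y^{2}$ ($O{\left(L,y \right)} = y^{2} + 118 = 118 + y^{2}$)
$\frac{b{\left(103 \right)} + O{\left(X{\left(6 \right)},48 + 113 \right)}}{38878 + 30151} = \frac{\left(-4\right) 103 + \left(118 + \left(48 + 113\right)^{2}\right)}{38878 + 30151} = \frac{-412 + \left(118 + 161^{2}\right)}{69029} = \left(-412 + \left(118 + 25921\right)\right) \frac{1}{69029} = \left(-412 + 26039\right) \frac{1}{69029} = 25627 \cdot \frac{1}{69029} = \frac{25627}{69029}$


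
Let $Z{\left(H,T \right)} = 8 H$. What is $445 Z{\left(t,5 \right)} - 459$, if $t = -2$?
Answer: $-7579$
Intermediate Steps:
$445 Z{\left(t,5 \right)} - 459 = 445 \cdot 8 \left(-2\right) - 459 = 445 \left(-16\right) - 459 = -7120 - 459 = -7579$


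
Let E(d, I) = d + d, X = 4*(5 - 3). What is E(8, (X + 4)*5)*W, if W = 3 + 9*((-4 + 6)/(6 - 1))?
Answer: 528/5 ≈ 105.60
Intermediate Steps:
X = 8 (X = 4*2 = 8)
W = 33/5 (W = 3 + 9*(2/5) = 3 + 9*(2*(⅕)) = 3 + 9*(⅖) = 3 + 18/5 = 33/5 ≈ 6.6000)
E(d, I) = 2*d
E(8, (X + 4)*5)*W = (2*8)*(33/5) = 16*(33/5) = 528/5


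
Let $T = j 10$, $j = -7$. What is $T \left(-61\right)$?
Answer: $4270$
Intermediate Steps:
$T = -70$ ($T = \left(-7\right) 10 = -70$)
$T \left(-61\right) = \left(-70\right) \left(-61\right) = 4270$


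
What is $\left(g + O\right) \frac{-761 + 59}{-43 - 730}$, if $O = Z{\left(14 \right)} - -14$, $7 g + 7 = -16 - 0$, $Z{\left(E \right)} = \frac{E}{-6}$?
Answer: $\frac{41184}{5411} \approx 7.6112$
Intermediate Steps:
$Z{\left(E \right)} = - \frac{E}{6}$ ($Z{\left(E \right)} = E \left(- \frac{1}{6}\right) = - \frac{E}{6}$)
$g = - \frac{23}{7}$ ($g = -1 + \frac{-16 - 0}{7} = -1 + \frac{-16 + 0}{7} = -1 + \frac{1}{7} \left(-16\right) = -1 - \frac{16}{7} = - \frac{23}{7} \approx -3.2857$)
$O = \frac{35}{3}$ ($O = \left(- \frac{1}{6}\right) 14 - -14 = - \frac{7}{3} + 14 = \frac{35}{3} \approx 11.667$)
$\left(g + O\right) \frac{-761 + 59}{-43 - 730} = \left(- \frac{23}{7} + \frac{35}{3}\right) \frac{-761 + 59}{-43 - 730} = \frac{176 \left(- \frac{702}{-773}\right)}{21} = \frac{176 \left(\left(-702\right) \left(- \frac{1}{773}\right)\right)}{21} = \frac{176}{21} \cdot \frac{702}{773} = \frac{41184}{5411}$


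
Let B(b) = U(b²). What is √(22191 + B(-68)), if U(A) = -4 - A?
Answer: √17563 ≈ 132.53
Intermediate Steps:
B(b) = -4 - b²
√(22191 + B(-68)) = √(22191 + (-4 - 1*(-68)²)) = √(22191 + (-4 - 1*4624)) = √(22191 + (-4 - 4624)) = √(22191 - 4628) = √17563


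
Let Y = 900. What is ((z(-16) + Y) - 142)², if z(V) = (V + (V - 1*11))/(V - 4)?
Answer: 231131209/400 ≈ 5.7783e+5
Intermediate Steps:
z(V) = (-11 + 2*V)/(-4 + V) (z(V) = (V + (V - 11))/(-4 + V) = (V + (-11 + V))/(-4 + V) = (-11 + 2*V)/(-4 + V))
((z(-16) + Y) - 142)² = (((-11 + 2*(-16))/(-4 - 16) + 900) - 142)² = (((-11 - 32)/(-20) + 900) - 142)² = ((-1/20*(-43) + 900) - 142)² = ((43/20 + 900) - 142)² = (18043/20 - 142)² = (15203/20)² = 231131209/400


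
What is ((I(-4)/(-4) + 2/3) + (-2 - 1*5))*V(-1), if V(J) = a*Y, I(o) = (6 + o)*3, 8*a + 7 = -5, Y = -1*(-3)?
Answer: 141/4 ≈ 35.250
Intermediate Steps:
Y = 3
a = -3/2 (a = -7/8 + (⅛)*(-5) = -7/8 - 5/8 = -3/2 ≈ -1.5000)
I(o) = 18 + 3*o
V(J) = -9/2 (V(J) = -3/2*3 = -9/2)
((I(-4)/(-4) + 2/3) + (-2 - 1*5))*V(-1) = (((18 + 3*(-4))/(-4) + 2/3) + (-2 - 1*5))*(-9/2) = (((18 - 12)*(-¼) + 2*(⅓)) + (-2 - 5))*(-9/2) = ((6*(-¼) + ⅔) - 7)*(-9/2) = ((-3/2 + ⅔) - 7)*(-9/2) = (-⅚ - 7)*(-9/2) = -47/6*(-9/2) = 141/4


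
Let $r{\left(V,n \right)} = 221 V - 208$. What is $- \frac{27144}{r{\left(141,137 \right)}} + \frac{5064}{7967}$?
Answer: $- \frac{4577712}{18969427} \approx -0.24132$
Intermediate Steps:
$r{\left(V,n \right)} = -208 + 221 V$
$- \frac{27144}{r{\left(141,137 \right)}} + \frac{5064}{7967} = - \frac{27144}{-208 + 221 \cdot 141} + \frac{5064}{7967} = - \frac{27144}{-208 + 31161} + 5064 \cdot \frac{1}{7967} = - \frac{27144}{30953} + \frac{5064}{7967} = \left(-27144\right) \frac{1}{30953} + \frac{5064}{7967} = - \frac{2088}{2381} + \frac{5064}{7967} = - \frac{4577712}{18969427}$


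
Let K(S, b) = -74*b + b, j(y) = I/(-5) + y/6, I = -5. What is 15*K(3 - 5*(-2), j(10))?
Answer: -2920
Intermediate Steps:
j(y) = 1 + y/6 (j(y) = -5/(-5) + y/6 = -5*(-⅕) + y*(⅙) = 1 + y/6)
K(S, b) = -73*b
15*K(3 - 5*(-2), j(10)) = 15*(-73*(1 + (⅙)*10)) = 15*(-73*(1 + 5/3)) = 15*(-73*8/3) = 15*(-584/3) = -2920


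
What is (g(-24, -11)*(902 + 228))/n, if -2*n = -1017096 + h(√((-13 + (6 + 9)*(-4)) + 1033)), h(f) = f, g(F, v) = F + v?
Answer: -838044725/10775877836 - 19775*√15/32327633508 ≈ -0.077773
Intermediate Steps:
n = 508548 - 4*√15 (n = -(-1017096 + √((-13 + (6 + 9)*(-4)) + 1033))/2 = -(-1017096 + √((-13 + 15*(-4)) + 1033))/2 = -(-1017096 + √((-13 - 60) + 1033))/2 = -(-1017096 + √(-73 + 1033))/2 = -(-1017096 + √960)/2 = -(-1017096 + 8*√15)/2 = 508548 - 4*√15 ≈ 5.0853e+5)
(g(-24, -11)*(902 + 228))/n = ((-24 - 11)*(902 + 228))/(508548 - 4*√15) = (-35*1130)/(508548 - 4*√15) = -39550/(508548 - 4*√15)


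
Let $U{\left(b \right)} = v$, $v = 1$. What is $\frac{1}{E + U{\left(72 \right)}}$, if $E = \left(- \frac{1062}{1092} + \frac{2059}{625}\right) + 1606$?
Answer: $\frac{113750}{183060363} \approx 0.00062138$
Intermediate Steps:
$U{\left(b \right)} = 1$
$E = \frac{182946613}{113750}$ ($E = \left(\left(-1062\right) \frac{1}{1092} + 2059 \cdot \frac{1}{625}\right) + 1606 = \left(- \frac{177}{182} + \frac{2059}{625}\right) + 1606 = \frac{264113}{113750} + 1606 = \frac{182946613}{113750} \approx 1608.3$)
$\frac{1}{E + U{\left(72 \right)}} = \frac{1}{\frac{182946613}{113750} + 1} = \frac{1}{\frac{183060363}{113750}} = \frac{113750}{183060363}$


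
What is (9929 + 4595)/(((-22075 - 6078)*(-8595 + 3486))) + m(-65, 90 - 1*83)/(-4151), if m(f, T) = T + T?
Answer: -279054622/85293370461 ≈ -0.0032717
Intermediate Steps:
m(f, T) = 2*T
(9929 + 4595)/(((-22075 - 6078)*(-8595 + 3486))) + m(-65, 90 - 1*83)/(-4151) = (9929 + 4595)/(((-22075 - 6078)*(-8595 + 3486))) + (2*(90 - 1*83))/(-4151) = 14524/((-28153*(-5109))) + (2*(90 - 83))*(-1/4151) = 14524/143833677 + (2*7)*(-1/4151) = 14524*(1/143833677) + 14*(-1/4151) = 14524/143833677 - 2/593 = -279054622/85293370461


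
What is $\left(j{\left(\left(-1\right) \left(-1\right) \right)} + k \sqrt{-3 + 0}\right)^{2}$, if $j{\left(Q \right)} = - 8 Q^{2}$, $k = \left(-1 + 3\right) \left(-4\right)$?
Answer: $-128 + 128 i \sqrt{3} \approx -128.0 + 221.7 i$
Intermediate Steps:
$k = -8$ ($k = 2 \left(-4\right) = -8$)
$\left(j{\left(\left(-1\right) \left(-1\right) \right)} + k \sqrt{-3 + 0}\right)^{2} = \left(- 8 \left(\left(-1\right) \left(-1\right)\right)^{2} - 8 \sqrt{-3 + 0}\right)^{2} = \left(- 8 \cdot 1^{2} - 8 \sqrt{-3}\right)^{2} = \left(\left(-8\right) 1 - 8 i \sqrt{3}\right)^{2} = \left(-8 - 8 i \sqrt{3}\right)^{2}$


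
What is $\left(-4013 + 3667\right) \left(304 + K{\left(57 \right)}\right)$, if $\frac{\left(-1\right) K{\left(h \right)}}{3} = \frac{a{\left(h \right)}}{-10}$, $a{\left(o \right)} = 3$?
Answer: $- \frac{527477}{5} \approx -1.055 \cdot 10^{5}$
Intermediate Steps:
$K{\left(h \right)} = \frac{9}{10}$ ($K{\left(h \right)} = - 3 \frac{3}{-10} = - 3 \cdot 3 \left(- \frac{1}{10}\right) = \left(-3\right) \left(- \frac{3}{10}\right) = \frac{9}{10}$)
$\left(-4013 + 3667\right) \left(304 + K{\left(57 \right)}\right) = \left(-4013 + 3667\right) \left(304 + \frac{9}{10}\right) = \left(-346\right) \frac{3049}{10} = - \frac{527477}{5}$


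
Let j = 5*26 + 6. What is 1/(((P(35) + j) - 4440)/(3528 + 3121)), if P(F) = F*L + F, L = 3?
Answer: -6649/4164 ≈ -1.5968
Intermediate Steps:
j = 136 (j = 130 + 6 = 136)
P(F) = 4*F (P(F) = F*3 + F = 3*F + F = 4*F)
1/(((P(35) + j) - 4440)/(3528 + 3121)) = 1/(((4*35 + 136) - 4440)/(3528 + 3121)) = 1/(((140 + 136) - 4440)/6649) = 1/((276 - 4440)*(1/6649)) = 1/(-4164*1/6649) = 1/(-4164/6649) = -6649/4164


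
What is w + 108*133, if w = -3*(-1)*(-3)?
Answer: 14355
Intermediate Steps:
w = -9 (w = 3*(-3) = -9)
w + 108*133 = -9 + 108*133 = -9 + 14364 = 14355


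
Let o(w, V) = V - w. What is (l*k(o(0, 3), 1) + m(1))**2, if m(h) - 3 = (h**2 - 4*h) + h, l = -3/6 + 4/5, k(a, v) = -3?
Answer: 1/100 ≈ 0.010000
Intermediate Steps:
l = 3/10 (l = -3*1/6 + 4*(1/5) = -1/2 + 4/5 = 3/10 ≈ 0.30000)
m(h) = 3 + h**2 - 3*h (m(h) = 3 + ((h**2 - 4*h) + h) = 3 + (h**2 - 3*h) = 3 + h**2 - 3*h)
(l*k(o(0, 3), 1) + m(1))**2 = ((3/10)*(-3) + (3 + 1**2 - 3*1))**2 = (-9/10 + (3 + 1 - 3))**2 = (-9/10 + 1)**2 = (1/10)**2 = 1/100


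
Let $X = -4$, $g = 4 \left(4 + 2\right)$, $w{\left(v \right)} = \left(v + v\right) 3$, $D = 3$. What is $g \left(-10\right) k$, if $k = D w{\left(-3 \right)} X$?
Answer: $-51840$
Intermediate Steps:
$w{\left(v \right)} = 6 v$ ($w{\left(v \right)} = 2 v 3 = 6 v$)
$g = 24$ ($g = 4 \cdot 6 = 24$)
$k = 216$ ($k = 3 \cdot 6 \left(-3\right) \left(-4\right) = 3 \left(-18\right) \left(-4\right) = \left(-54\right) \left(-4\right) = 216$)
$g \left(-10\right) k = 24 \left(-10\right) 216 = \left(-240\right) 216 = -51840$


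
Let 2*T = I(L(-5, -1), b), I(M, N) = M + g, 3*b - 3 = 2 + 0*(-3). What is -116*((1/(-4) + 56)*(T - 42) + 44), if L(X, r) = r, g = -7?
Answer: 292378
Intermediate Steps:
b = 5/3 (b = 1 + (2 + 0*(-3))/3 = 1 + (2 + 0)/3 = 1 + (1/3)*2 = 1 + 2/3 = 5/3 ≈ 1.6667)
I(M, N) = -7 + M (I(M, N) = M - 7 = -7 + M)
T = -4 (T = (-7 - 1)/2 = (1/2)*(-8) = -4)
-116*((1/(-4) + 56)*(T - 42) + 44) = -116*((1/(-4) + 56)*(-4 - 42) + 44) = -116*((-1/4 + 56)*(-46) + 44) = -116*((223/4)*(-46) + 44) = -116*(-5129/2 + 44) = -116*(-5041/2) = 292378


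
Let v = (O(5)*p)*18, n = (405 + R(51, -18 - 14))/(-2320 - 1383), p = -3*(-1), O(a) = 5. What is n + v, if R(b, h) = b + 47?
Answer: 999307/3703 ≈ 269.86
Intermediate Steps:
R(b, h) = 47 + b
p = 3
n = -503/3703 (n = (405 + (47 + 51))/(-2320 - 1383) = (405 + 98)/(-3703) = 503*(-1/3703) = -503/3703 ≈ -0.13584)
v = 270 (v = (5*3)*18 = 15*18 = 270)
n + v = -503/3703 + 270 = 999307/3703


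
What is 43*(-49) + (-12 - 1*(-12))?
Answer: -2107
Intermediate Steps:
43*(-49) + (-12 - 1*(-12)) = -2107 + (-12 + 12) = -2107 + 0 = -2107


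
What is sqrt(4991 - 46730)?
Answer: I*sqrt(41739) ≈ 204.3*I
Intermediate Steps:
sqrt(4991 - 46730) = sqrt(-41739) = I*sqrt(41739)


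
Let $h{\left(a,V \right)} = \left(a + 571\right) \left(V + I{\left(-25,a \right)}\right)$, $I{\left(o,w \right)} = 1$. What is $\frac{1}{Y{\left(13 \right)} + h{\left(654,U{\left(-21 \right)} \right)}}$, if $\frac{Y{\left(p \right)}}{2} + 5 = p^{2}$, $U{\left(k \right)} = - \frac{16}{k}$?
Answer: $\frac{3}{7459} \approx 0.0004022$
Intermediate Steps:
$Y{\left(p \right)} = -10 + 2 p^{2}$
$h{\left(a,V \right)} = \left(1 + V\right) \left(571 + a\right)$ ($h{\left(a,V \right)} = \left(a + 571\right) \left(V + 1\right) = \left(571 + a\right) \left(1 + V\right) = \left(1 + V\right) \left(571 + a\right)$)
$\frac{1}{Y{\left(13 \right)} + h{\left(654,U{\left(-21 \right)} \right)}} = \frac{1}{\left(-10 + 2 \cdot 13^{2}\right) + \left(571 + 654 + 571 \left(- \frac{16}{-21}\right) + - \frac{16}{-21} \cdot 654\right)} = \frac{1}{\left(-10 + 2 \cdot 169\right) + \left(571 + 654 + 571 \left(\left(-16\right) \left(- \frac{1}{21}\right)\right) + \left(-16\right) \left(- \frac{1}{21}\right) 654\right)} = \frac{1}{\left(-10 + 338\right) + \left(571 + 654 + 571 \cdot \frac{16}{21} + \frac{16}{21} \cdot 654\right)} = \frac{1}{328 + \left(571 + 654 + \frac{9136}{21} + \frac{3488}{7}\right)} = \frac{1}{328 + \frac{6475}{3}} = \frac{1}{\frac{7459}{3}} = \frac{3}{7459}$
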